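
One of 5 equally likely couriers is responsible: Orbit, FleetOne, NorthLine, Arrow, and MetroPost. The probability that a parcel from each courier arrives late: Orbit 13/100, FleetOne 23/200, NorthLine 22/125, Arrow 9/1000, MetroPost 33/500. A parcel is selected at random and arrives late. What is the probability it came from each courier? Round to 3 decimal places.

Orbit 0.262, FleetOne 0.232, NorthLine 0.355, Arrow 0.018, MetroPost 0.133

Since the prior is uniform, the posterior is proportional to the likelihood:
  Orbit: 0.13
  FleetOne: 0.115
  NorthLine: 0.176
  Arrow: 0.009
  MetroPost: 0.066
Total = 0.496.
P(Orbit | late) = 0.13/0.496 ≈ 0.262
P(FleetOne | late) = 0.115/0.496 ≈ 0.232
P(NorthLine | late) = 0.176/0.496 ≈ 0.355
P(Arrow | late) = 0.009/0.496 ≈ 0.018
P(MetroPost | late) = 0.066/0.496 ≈ 0.133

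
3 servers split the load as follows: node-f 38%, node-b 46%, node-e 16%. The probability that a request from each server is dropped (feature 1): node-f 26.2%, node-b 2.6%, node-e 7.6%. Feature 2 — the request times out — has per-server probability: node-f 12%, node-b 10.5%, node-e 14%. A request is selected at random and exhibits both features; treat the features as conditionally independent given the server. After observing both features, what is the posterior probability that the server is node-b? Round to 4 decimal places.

Prior × likelihood for each hypothesis:
  node-f: 0.38 × 0.262 × 0.12 = 0.0119472
  node-b: 0.46 × 0.026 × 0.105 = 0.0012558
  node-e: 0.16 × 0.076 × 0.14 = 0.0017024
Normalizing constant = 0.0149054.
P(node-b | evidence) = 0.0012558 / 0.0149054 ≈ 0.0843.

0.0843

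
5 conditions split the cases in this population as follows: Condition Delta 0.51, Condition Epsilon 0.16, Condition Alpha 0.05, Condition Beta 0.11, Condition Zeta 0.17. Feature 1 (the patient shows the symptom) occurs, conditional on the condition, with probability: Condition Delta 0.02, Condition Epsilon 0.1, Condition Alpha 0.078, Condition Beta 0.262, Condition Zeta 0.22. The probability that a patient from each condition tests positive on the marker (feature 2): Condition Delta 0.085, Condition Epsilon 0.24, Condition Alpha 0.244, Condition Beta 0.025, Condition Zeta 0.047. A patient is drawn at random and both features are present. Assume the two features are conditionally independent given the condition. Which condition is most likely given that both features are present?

Condition Epsilon

Unnormalized posteriors (prior × likelihood):
  Condition Delta: 0.51 × 0.02 × 0.085 = 0.000867
  Condition Epsilon: 0.16 × 0.1 × 0.24 = 0.00384
  Condition Alpha: 0.05 × 0.078 × 0.244 = 0.0009516
  Condition Beta: 0.11 × 0.262 × 0.025 = 0.0007205
  Condition Zeta: 0.17 × 0.22 × 0.047 = 0.0017578
Total = 0.0081369.
Largest term belongs to Condition Epsilon, so Condition Epsilon is most probable.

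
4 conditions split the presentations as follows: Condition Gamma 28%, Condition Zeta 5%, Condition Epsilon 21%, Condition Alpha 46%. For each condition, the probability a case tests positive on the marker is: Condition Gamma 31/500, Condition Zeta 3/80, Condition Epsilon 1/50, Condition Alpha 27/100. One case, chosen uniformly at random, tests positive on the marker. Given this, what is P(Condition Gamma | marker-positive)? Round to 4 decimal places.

Prior × likelihood for each hypothesis:
  Condition Gamma: 0.28 × 0.062 = 0.01736
  Condition Zeta: 0.05 × 0.0375 = 0.001875
  Condition Epsilon: 0.21 × 0.02 = 0.0042
  Condition Alpha: 0.46 × 0.27 = 0.1242
Sum = 0.147635.
P(Condition Gamma | evidence) = 0.01736 / 0.147635 ≈ 0.1176.

0.1176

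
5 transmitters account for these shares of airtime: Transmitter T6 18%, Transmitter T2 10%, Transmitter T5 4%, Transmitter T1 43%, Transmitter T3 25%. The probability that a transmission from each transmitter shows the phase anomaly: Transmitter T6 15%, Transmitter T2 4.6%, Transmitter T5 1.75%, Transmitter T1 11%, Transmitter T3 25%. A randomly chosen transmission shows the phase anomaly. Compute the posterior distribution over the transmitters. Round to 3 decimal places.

Unnormalized posteriors (prior × likelihood):
  Transmitter T6: 0.18 × 0.15 = 0.027
  Transmitter T2: 0.1 × 0.046 = 0.0046
  Transmitter T5: 0.04 × 0.0175 = 0.0007
  Transmitter T1: 0.43 × 0.11 = 0.0473
  Transmitter T3: 0.25 × 0.25 = 0.0625
Normalizing constant = 0.1421.
P(Transmitter T6 | anomaly) = 0.027/0.1421 ≈ 0.190
P(Transmitter T2 | anomaly) = 0.0046/0.1421 ≈ 0.032
P(Transmitter T5 | anomaly) = 0.0007/0.1421 ≈ 0.005
P(Transmitter T1 | anomaly) = 0.0473/0.1421 ≈ 0.333
P(Transmitter T3 | anomaly) = 0.0625/0.1421 ≈ 0.440
(Check: 0.190+0.032+0.005+0.333+0.440 = 1.000.)

Transmitter T6 0.190, Transmitter T2 0.032, Transmitter T5 0.005, Transmitter T1 0.333, Transmitter T3 0.440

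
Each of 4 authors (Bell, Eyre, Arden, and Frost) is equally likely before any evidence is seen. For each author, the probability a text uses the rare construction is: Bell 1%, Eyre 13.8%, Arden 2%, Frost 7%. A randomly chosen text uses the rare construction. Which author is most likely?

Eyre

Since the prior is uniform, the posterior is proportional to the likelihood:
  Bell: 0.01
  Eyre: 0.138
  Arden: 0.02
  Frost: 0.07
Total = 0.238.
Largest term belongs to Eyre, so Eyre is most probable.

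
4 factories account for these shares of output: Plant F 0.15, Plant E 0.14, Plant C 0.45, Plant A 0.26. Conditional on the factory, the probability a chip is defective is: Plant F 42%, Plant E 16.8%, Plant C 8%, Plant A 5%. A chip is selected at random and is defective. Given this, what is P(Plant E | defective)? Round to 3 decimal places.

0.174

Prior × likelihood for each hypothesis:
  Plant F: 0.15 × 0.42 = 0.063
  Plant E: 0.14 × 0.168 = 0.02352
  Plant C: 0.45 × 0.08 = 0.036
  Plant A: 0.26 × 0.05 = 0.013
Normalizing constant = 0.13552.
P(Plant E | evidence) = 0.02352 / 0.13552 ≈ 0.174.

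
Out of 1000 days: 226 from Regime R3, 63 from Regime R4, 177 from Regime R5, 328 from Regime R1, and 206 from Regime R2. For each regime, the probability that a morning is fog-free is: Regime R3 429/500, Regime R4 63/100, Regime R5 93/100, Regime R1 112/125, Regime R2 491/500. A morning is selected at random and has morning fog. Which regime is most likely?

Taking complements, P(fog | each) = Regime R3 0.142, Regime R4 0.37, Regime R5 0.07, Regime R1 0.104, Regime R2 0.018.
Unnormalized posteriors (prior × likelihood):
  Regime R3: 0.226 × 0.142 = 0.032092
  Regime R4: 0.063 × 0.37 = 0.02331
  Regime R5: 0.177 × 0.07 = 0.01239
  Regime R1: 0.328 × 0.104 = 0.034112
  Regime R2: 0.206 × 0.018 = 0.003708
Total = 0.105612.
Largest term belongs to Regime R1, so Regime R1 is most probable.

Regime R1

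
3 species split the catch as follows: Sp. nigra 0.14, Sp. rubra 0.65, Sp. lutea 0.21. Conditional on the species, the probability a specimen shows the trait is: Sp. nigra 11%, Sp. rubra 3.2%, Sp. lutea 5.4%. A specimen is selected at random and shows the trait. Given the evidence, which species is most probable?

Compute prior × likelihood for every hypothesis:
  Sp. nigra: 0.14 × 0.11 = 0.0154
  Sp. rubra: 0.65 × 0.032 = 0.0208
  Sp. lutea: 0.21 × 0.054 = 0.01134
Total = 0.04754.
Largest term belongs to Sp. rubra, so Sp. rubra is most probable.

Sp. rubra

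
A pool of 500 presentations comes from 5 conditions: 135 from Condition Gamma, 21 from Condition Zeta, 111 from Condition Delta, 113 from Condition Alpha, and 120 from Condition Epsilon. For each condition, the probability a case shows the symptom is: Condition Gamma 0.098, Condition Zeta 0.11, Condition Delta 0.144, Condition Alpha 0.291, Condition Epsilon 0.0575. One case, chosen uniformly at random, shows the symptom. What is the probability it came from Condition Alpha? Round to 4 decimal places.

By Bayes' rule, posterior ∝ prior × likelihood:
  Condition Gamma: 0.27 × 0.098 = 0.02646
  Condition Zeta: 0.042 × 0.11 = 0.00462
  Condition Delta: 0.222 × 0.144 = 0.031968
  Condition Alpha: 0.226 × 0.291 = 0.065766
  Condition Epsilon: 0.24 × 0.0575 = 0.0138
Total = 0.142614.
P(Condition Alpha | evidence) = 0.065766 / 0.142614 ≈ 0.4611.

0.4611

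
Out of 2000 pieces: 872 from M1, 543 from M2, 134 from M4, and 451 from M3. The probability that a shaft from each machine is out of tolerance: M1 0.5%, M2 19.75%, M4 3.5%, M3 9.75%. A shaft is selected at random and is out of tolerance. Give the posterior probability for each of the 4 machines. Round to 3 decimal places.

M1 0.027, M2 0.669, M4 0.029, M3 0.274

Compute prior × likelihood for every hypothesis:
  M1: 0.436 × 0.005 = 0.00218
  M2: 0.2715 × 0.1975 = 0.05362125
  M4: 0.067 × 0.035 = 0.002345
  M3: 0.2255 × 0.0975 = 0.02198625
Sum = 0.0801325.
P(M1 | oversize) = 0.00218/0.0801325 ≈ 0.027
P(M2 | oversize) = 0.05362125/0.0801325 ≈ 0.669
P(M4 | oversize) = 0.002345/0.0801325 ≈ 0.029
P(M3 | oversize) = 0.02198625/0.0801325 ≈ 0.274
(Check: 0.027+0.669+0.029+0.274 = 0.999.)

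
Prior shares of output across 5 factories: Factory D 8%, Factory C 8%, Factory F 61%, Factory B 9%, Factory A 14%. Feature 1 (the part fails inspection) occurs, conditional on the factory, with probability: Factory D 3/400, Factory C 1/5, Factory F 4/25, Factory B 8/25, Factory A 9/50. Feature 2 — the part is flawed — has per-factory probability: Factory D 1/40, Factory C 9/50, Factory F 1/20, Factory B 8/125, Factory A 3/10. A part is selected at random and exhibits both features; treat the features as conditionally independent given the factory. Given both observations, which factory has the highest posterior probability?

Unnormalized posteriors (prior × likelihood):
  Factory D: 0.08 × 0.0075 × 0.025 = 0.000015
  Factory C: 0.08 × 0.2 × 0.18 = 0.00288
  Factory F: 0.61 × 0.16 × 0.05 = 0.00488
  Factory B: 0.09 × 0.32 × 0.064 = 0.0018432
  Factory A: 0.14 × 0.18 × 0.3 = 0.00756
Sum = 0.0171782.
Largest term belongs to Factory A, so Factory A is most probable.

Factory A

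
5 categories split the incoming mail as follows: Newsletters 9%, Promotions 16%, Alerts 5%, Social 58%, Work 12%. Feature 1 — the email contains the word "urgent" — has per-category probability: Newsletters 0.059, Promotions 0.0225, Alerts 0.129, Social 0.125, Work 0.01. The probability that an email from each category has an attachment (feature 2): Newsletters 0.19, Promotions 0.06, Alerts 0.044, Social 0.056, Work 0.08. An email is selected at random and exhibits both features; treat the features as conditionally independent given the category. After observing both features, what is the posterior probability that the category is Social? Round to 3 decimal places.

Unnormalized posteriors (prior × likelihood):
  Newsletters: 0.09 × 0.059 × 0.19 = 0.0010089
  Promotions: 0.16 × 0.0225 × 0.06 = 0.000216
  Alerts: 0.05 × 0.129 × 0.044 = 0.0002838
  Social: 0.58 × 0.125 × 0.056 = 0.00406
  Work: 0.12 × 0.01 × 0.08 = 0.000096
Sum = 0.0056647.
P(Social | evidence) = 0.00406 / 0.0056647 ≈ 0.717.

0.717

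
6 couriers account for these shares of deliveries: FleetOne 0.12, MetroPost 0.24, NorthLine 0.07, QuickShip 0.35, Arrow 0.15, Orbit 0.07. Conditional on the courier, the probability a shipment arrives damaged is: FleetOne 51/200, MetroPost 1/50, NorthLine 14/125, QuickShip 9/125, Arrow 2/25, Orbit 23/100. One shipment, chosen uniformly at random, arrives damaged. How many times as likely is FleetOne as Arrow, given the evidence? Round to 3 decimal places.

2.550

By Bayes' rule, posterior ∝ prior × likelihood:
  FleetOne: 0.12 × 0.255 = 0.0306
  MetroPost: 0.24 × 0.02 = 0.0048
  NorthLine: 0.07 × 0.112 = 0.00784
  QuickShip: 0.35 × 0.072 = 0.0252
  Arrow: 0.15 × 0.08 = 0.012
  Orbit: 0.07 × 0.23 = 0.0161
Total = 0.09654.
The ratio is 0.0306 / 0.012 (the normalizer cancels) = 2.550.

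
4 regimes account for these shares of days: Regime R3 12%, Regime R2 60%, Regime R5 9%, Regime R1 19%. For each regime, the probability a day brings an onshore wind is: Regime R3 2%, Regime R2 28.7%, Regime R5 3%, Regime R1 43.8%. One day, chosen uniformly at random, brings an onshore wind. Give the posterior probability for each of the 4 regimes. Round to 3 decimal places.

Prior × likelihood for each hypothesis:
  Regime R3: 0.12 × 0.02 = 0.0024
  Regime R2: 0.6 × 0.287 = 0.1722
  Regime R5: 0.09 × 0.03 = 0.0027
  Regime R1: 0.19 × 0.438 = 0.08322
Total = 0.26052.
P(Regime R3 | onshore) = 0.0024/0.26052 ≈ 0.009
P(Regime R2 | onshore) = 0.1722/0.26052 ≈ 0.661
P(Regime R5 | onshore) = 0.0027/0.26052 ≈ 0.010
P(Regime R1 | onshore) = 0.08322/0.26052 ≈ 0.319
(Check: 0.009+0.661+0.010+0.319 = 0.999.)

Regime R3 0.009, Regime R2 0.661, Regime R5 0.010, Regime R1 0.319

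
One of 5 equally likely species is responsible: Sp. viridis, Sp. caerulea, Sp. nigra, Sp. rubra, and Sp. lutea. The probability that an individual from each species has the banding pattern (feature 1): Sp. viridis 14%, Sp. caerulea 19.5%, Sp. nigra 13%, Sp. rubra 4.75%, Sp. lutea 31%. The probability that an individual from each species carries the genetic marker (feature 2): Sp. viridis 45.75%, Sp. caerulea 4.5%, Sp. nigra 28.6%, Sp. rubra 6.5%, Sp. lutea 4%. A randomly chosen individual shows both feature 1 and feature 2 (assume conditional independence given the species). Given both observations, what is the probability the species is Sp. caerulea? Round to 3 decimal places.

0.070

With a uniform prior (1/5 each), posterior ∝ likelihood:
  Sp. viridis: 0.14 × 0.4575 = 0.06405
  Sp. caerulea: 0.195 × 0.045 = 0.008775
  Sp. nigra: 0.13 × 0.286 = 0.03718
  Sp. rubra: 0.0475 × 0.065 = 0.0030875
  Sp. lutea: 0.31 × 0.04 = 0.0124
Sum = 0.1254925.
P(Sp. caerulea | evidence) = 0.008775 / 0.1254925 ≈ 0.070.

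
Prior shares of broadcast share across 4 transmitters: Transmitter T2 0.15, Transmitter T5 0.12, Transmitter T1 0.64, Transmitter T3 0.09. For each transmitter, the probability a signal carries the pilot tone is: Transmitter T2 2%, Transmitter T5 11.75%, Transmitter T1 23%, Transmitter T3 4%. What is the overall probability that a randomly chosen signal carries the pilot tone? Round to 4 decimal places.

0.1679

By Bayes' rule, posterior ∝ prior × likelihood:
  Transmitter T2: 0.15 × 0.02 = 0.003
  Transmitter T5: 0.12 × 0.1175 = 0.0141
  Transmitter T1: 0.64 × 0.23 = 0.1472
  Transmitter T3: 0.09 × 0.04 = 0.0036
P(pilot) = 0.003 + 0.0141 + 0.1472 + 0.0036 = 0.1679 → 0.1679.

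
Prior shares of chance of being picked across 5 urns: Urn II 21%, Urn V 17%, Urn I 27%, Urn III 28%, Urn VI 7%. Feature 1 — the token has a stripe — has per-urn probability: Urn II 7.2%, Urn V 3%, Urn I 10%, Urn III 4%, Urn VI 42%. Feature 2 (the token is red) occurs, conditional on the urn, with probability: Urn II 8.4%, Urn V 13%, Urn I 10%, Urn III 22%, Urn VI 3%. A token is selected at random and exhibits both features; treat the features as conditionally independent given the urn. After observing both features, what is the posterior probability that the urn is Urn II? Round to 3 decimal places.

0.159

Unnormalized posteriors (prior × likelihood):
  Urn II: 0.21 × 0.072 × 0.084 = 0.00127008
  Urn V: 0.17 × 0.03 × 0.13 = 0.000663
  Urn I: 0.27 × 0.1 × 0.1 = 0.0027
  Urn III: 0.28 × 0.04 × 0.22 = 0.002464
  Urn VI: 0.07 × 0.42 × 0.03 = 0.000882
Total = 0.00797908.
P(Urn II | evidence) = 0.00127008 / 0.00797908 ≈ 0.159.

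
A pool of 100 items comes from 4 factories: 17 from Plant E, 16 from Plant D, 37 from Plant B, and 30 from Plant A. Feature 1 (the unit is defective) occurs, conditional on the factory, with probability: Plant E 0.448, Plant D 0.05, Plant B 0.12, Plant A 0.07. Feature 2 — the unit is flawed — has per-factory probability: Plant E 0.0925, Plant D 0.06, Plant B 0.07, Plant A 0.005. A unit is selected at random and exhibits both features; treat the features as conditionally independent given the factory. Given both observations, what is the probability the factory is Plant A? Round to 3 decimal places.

0.010

Unnormalized posteriors (prior × likelihood):
  Plant E: 0.17 × 0.448 × 0.0925 = 0.0070448
  Plant D: 0.16 × 0.05 × 0.06 = 0.00048
  Plant B: 0.37 × 0.12 × 0.07 = 0.003108
  Plant A: 0.3 × 0.07 × 0.005 = 0.000105
Normalizing constant = 0.0107378.
P(Plant A | evidence) = 0.000105 / 0.0107378 ≈ 0.010.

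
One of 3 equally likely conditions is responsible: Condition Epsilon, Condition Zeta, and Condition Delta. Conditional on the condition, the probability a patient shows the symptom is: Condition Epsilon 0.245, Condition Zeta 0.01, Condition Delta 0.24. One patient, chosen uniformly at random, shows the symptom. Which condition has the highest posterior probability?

With a uniform prior (1/3 each), posterior ∝ likelihood:
  Condition Epsilon: 0.245
  Condition Zeta: 0.01
  Condition Delta: 0.24
Total = 0.495.
Largest term belongs to Condition Epsilon, so Condition Epsilon is most probable.

Condition Epsilon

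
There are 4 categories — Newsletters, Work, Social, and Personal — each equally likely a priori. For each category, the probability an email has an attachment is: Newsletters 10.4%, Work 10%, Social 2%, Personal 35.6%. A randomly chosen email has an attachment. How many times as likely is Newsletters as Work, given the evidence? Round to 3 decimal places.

1.040

Since the prior is uniform, the posterior is proportional to the likelihood:
  Newsletters: 0.104
  Work: 0.1
  Social: 0.02
  Personal: 0.356
Sum = 0.58.
The ratio is 0.104 / 0.1 (the normalizer cancels) = 1.040.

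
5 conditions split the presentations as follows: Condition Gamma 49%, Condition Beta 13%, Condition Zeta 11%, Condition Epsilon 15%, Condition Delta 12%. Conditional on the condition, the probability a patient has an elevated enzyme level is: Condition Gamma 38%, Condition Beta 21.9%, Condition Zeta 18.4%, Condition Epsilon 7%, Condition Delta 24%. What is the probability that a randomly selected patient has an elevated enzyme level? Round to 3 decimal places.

By Bayes' rule, posterior ∝ prior × likelihood:
  Condition Gamma: 0.49 × 0.38 = 0.1862
  Condition Beta: 0.13 × 0.219 = 0.02847
  Condition Zeta: 0.11 × 0.184 = 0.02024
  Condition Epsilon: 0.15 × 0.07 = 0.0105
  Condition Delta: 0.12 × 0.24 = 0.0288
P(elevated) = 0.1862 + 0.02847 + 0.02024 + 0.0105 + 0.0288 = 0.27421 → 0.274.

0.274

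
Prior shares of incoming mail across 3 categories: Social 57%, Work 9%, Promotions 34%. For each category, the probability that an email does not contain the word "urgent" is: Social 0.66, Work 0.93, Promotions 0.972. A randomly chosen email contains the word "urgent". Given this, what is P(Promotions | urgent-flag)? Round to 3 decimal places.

0.045

Taking complements, P(urgent-flag | each) = Social 0.34, Work 0.07, Promotions 0.028.
Prior × likelihood for each hypothesis:
  Social: 0.57 × 0.34 = 0.1938
  Work: 0.09 × 0.07 = 0.0063
  Promotions: 0.34 × 0.028 = 0.00952
Normalizing constant = 0.20962.
P(Promotions | evidence) = 0.00952 / 0.20962 ≈ 0.045.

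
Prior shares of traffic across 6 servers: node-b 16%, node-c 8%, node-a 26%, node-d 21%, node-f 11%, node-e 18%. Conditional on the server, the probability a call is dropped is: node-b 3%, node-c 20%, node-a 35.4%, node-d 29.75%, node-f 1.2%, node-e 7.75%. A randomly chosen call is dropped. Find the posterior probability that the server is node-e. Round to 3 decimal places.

Unnormalized posteriors (prior × likelihood):
  node-b: 0.16 × 0.03 = 0.0048
  node-c: 0.08 × 0.2 = 0.016
  node-a: 0.26 × 0.354 = 0.09204
  node-d: 0.21 × 0.2975 = 0.062475
  node-f: 0.11 × 0.012 = 0.00132
  node-e: 0.18 × 0.0775 = 0.01395
Total = 0.190585.
P(node-e | evidence) = 0.01395 / 0.190585 ≈ 0.073.

0.073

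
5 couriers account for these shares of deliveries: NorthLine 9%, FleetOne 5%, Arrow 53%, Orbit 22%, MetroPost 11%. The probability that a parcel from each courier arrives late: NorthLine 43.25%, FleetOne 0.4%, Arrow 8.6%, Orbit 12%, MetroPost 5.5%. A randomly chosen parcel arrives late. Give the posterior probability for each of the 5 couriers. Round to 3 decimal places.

Prior × likelihood for each hypothesis:
  NorthLine: 0.09 × 0.4325 = 0.038925
  FleetOne: 0.05 × 0.004 = 0.0002
  Arrow: 0.53 × 0.086 = 0.04558
  Orbit: 0.22 × 0.12 = 0.0264
  MetroPost: 0.11 × 0.055 = 0.00605
Sum = 0.117155.
P(NorthLine | late) = 0.038925/0.117155 ≈ 0.332
P(FleetOne | late) = 0.0002/0.117155 ≈ 0.002
P(Arrow | late) = 0.04558/0.117155 ≈ 0.389
P(Orbit | late) = 0.0264/0.117155 ≈ 0.225
P(MetroPost | late) = 0.00605/0.117155 ≈ 0.052

NorthLine 0.332, FleetOne 0.002, Arrow 0.389, Orbit 0.225, MetroPost 0.052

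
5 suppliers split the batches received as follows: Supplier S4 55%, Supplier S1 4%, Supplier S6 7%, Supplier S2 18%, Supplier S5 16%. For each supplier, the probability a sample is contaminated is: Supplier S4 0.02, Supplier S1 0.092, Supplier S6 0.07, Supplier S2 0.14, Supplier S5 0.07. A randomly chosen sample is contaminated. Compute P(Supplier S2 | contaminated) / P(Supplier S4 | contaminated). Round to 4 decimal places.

2.2909

Compute prior × likelihood for every hypothesis:
  Supplier S4: 0.55 × 0.02 = 0.011
  Supplier S1: 0.04 × 0.092 = 0.00368
  Supplier S6: 0.07 × 0.07 = 0.0049
  Supplier S2: 0.18 × 0.14 = 0.0252
  Supplier S5: 0.16 × 0.07 = 0.0112
Total = 0.05598.
The ratio is 0.0252 / 0.011 (the normalizer cancels) = 2.2909.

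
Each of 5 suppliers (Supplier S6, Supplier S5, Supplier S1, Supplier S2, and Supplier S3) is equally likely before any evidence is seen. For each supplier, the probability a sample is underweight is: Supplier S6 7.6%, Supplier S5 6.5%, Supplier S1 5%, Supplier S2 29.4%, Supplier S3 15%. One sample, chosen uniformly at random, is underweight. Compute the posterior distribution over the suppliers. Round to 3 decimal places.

Supplier S6 0.120, Supplier S5 0.102, Supplier S1 0.079, Supplier S2 0.463, Supplier S3 0.236

Since the prior is uniform, the posterior is proportional to the likelihood:
  Supplier S6: 0.076
  Supplier S5: 0.065
  Supplier S1: 0.05
  Supplier S2: 0.294
  Supplier S3: 0.15
Normalizing constant = 0.635.
P(Supplier S6 | underweight) = 0.076/0.635 ≈ 0.120
P(Supplier S5 | underweight) = 0.065/0.635 ≈ 0.102
P(Supplier S1 | underweight) = 0.05/0.635 ≈ 0.079
P(Supplier S2 | underweight) = 0.294/0.635 ≈ 0.463
P(Supplier S3 | underweight) = 0.15/0.635 ≈ 0.236
(Check: 0.120+0.102+0.079+0.463+0.236 = 1.000.)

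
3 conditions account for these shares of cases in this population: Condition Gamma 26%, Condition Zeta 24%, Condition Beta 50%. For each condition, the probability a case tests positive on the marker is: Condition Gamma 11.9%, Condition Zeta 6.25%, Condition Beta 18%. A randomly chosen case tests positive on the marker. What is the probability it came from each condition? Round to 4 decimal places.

By Bayes' rule, posterior ∝ prior × likelihood:
  Condition Gamma: 0.26 × 0.119 = 0.03094
  Condition Zeta: 0.24 × 0.0625 = 0.015
  Condition Beta: 0.5 × 0.18 = 0.09
Sum = 0.13594.
P(Condition Gamma | marker-positive) = 0.03094/0.13594 ≈ 0.2276
P(Condition Zeta | marker-positive) = 0.015/0.13594 ≈ 0.1103
P(Condition Beta | marker-positive) = 0.09/0.13594 ≈ 0.6621

Condition Gamma 0.2276, Condition Zeta 0.1103, Condition Beta 0.6621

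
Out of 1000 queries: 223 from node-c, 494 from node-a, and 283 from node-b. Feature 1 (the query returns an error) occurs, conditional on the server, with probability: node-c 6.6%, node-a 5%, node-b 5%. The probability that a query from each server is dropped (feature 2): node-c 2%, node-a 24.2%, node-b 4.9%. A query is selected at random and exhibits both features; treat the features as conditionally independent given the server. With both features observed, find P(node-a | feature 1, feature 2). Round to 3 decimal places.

Unnormalized posteriors (prior × likelihood):
  node-c: 0.223 × 0.066 × 0.02 = 0.00029436
  node-a: 0.494 × 0.05 × 0.242 = 0.0059774
  node-b: 0.283 × 0.05 × 0.049 = 0.00069335
Sum = 0.00696511.
P(node-a | evidence) = 0.0059774 / 0.00696511 ≈ 0.858.

0.858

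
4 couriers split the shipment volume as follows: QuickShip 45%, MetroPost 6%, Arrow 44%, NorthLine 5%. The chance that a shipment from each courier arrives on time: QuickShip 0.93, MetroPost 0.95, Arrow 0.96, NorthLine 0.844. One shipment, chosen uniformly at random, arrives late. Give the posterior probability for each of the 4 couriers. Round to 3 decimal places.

Taking complements, P(late | each) = QuickShip 0.07, MetroPost 0.05, Arrow 0.04, NorthLine 0.156.
Compute prior × likelihood for every hypothesis:
  QuickShip: 0.45 × 0.07 = 0.0315
  MetroPost: 0.06 × 0.05 = 0.003
  Arrow: 0.44 × 0.04 = 0.0176
  NorthLine: 0.05 × 0.156 = 0.0078
Normalizing constant = 0.0599.
P(QuickShip | late) = 0.0315/0.0599 ≈ 0.526
P(MetroPost | late) = 0.003/0.0599 ≈ 0.050
P(Arrow | late) = 0.0176/0.0599 ≈ 0.294
P(NorthLine | late) = 0.0078/0.0599 ≈ 0.130
(Check: 0.526+0.050+0.294+0.130 = 1.000.)

QuickShip 0.526, MetroPost 0.050, Arrow 0.294, NorthLine 0.130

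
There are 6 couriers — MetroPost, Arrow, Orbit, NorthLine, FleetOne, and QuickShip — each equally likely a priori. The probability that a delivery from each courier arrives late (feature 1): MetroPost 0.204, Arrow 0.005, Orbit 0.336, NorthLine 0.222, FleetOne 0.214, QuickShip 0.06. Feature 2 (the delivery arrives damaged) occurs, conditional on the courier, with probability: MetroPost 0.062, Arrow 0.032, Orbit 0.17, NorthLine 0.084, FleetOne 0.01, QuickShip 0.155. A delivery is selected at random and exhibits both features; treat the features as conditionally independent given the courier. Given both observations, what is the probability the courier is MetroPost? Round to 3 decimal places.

0.126

Since the prior is uniform, the posterior is proportional to the likelihood:
  MetroPost: 0.204 × 0.062 = 0.012648
  Arrow: 0.005 × 0.032 = 0.00016
  Orbit: 0.336 × 0.17 = 0.05712
  NorthLine: 0.222 × 0.084 = 0.018648
  FleetOne: 0.214 × 0.01 = 0.00214
  QuickShip: 0.06 × 0.155 = 0.0093
Sum = 0.100016.
P(MetroPost | evidence) = 0.012648 / 0.100016 ≈ 0.126.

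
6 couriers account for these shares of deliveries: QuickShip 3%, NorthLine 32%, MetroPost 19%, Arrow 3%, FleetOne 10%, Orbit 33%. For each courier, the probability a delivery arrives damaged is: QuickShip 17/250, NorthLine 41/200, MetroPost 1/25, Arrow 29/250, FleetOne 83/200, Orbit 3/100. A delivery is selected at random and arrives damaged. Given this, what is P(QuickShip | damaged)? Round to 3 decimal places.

Unnormalized posteriors (prior × likelihood):
  QuickShip: 0.03 × 0.068 = 0.00204
  NorthLine: 0.32 × 0.205 = 0.0656
  MetroPost: 0.19 × 0.04 = 0.0076
  Arrow: 0.03 × 0.116 = 0.00348
  FleetOne: 0.1 × 0.415 = 0.0415
  Orbit: 0.33 × 0.03 = 0.0099
Normalizing constant = 0.13012.
P(QuickShip | evidence) = 0.00204 / 0.13012 ≈ 0.016.

0.016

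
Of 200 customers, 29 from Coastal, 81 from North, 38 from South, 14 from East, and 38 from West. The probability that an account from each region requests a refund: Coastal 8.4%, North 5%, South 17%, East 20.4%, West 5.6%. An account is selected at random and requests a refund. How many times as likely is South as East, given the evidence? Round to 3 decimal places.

By Bayes' rule, posterior ∝ prior × likelihood:
  Coastal: 0.145 × 0.084 = 0.01218
  North: 0.405 × 0.05 = 0.02025
  South: 0.19 × 0.17 = 0.0323
  East: 0.07 × 0.204 = 0.01428
  West: 0.19 × 0.056 = 0.01064
Sum = 0.08965.
The ratio is 0.0323 / 0.01428 (the normalizer cancels) = 2.262.

2.262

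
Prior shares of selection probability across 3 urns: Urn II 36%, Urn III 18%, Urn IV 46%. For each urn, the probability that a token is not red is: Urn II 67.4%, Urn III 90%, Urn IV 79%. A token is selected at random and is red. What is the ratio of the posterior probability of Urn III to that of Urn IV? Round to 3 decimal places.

Taking complements, P(red | each) = Urn II 0.326, Urn III 0.1, Urn IV 0.21.
Prior × likelihood for each hypothesis:
  Urn II: 0.36 × 0.326 = 0.11736
  Urn III: 0.18 × 0.1 = 0.018
  Urn IV: 0.46 × 0.21 = 0.0966
Sum = 0.23196.
The ratio is 0.018 / 0.0966 (the normalizer cancels) = 0.186.

0.186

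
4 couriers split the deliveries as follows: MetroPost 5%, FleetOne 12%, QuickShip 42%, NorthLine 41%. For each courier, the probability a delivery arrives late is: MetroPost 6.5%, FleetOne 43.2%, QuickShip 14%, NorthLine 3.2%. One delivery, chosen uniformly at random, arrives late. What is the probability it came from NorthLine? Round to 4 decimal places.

Unnormalized posteriors (prior × likelihood):
  MetroPost: 0.05 × 0.065 = 0.00325
  FleetOne: 0.12 × 0.432 = 0.05184
  QuickShip: 0.42 × 0.14 = 0.0588
  NorthLine: 0.41 × 0.032 = 0.01312
Normalizing constant = 0.12701.
P(NorthLine | evidence) = 0.01312 / 0.12701 ≈ 0.1033.

0.1033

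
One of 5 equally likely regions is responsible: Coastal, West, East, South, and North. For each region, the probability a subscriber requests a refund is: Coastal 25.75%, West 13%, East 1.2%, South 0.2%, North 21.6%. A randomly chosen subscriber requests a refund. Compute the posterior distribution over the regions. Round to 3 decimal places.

Coastal 0.417, West 0.211, East 0.019, South 0.003, North 0.350

Since the prior is uniform, the posterior is proportional to the likelihood:
  Coastal: 0.2575
  West: 0.13
  East: 0.012
  South: 0.002
  North: 0.216
Normalizing constant = 0.6175.
P(Coastal | refund) = 0.2575/0.6175 ≈ 0.417
P(West | refund) = 0.13/0.6175 ≈ 0.211
P(East | refund) = 0.012/0.6175 ≈ 0.019
P(South | refund) = 0.002/0.6175 ≈ 0.003
P(North | refund) = 0.216/0.6175 ≈ 0.350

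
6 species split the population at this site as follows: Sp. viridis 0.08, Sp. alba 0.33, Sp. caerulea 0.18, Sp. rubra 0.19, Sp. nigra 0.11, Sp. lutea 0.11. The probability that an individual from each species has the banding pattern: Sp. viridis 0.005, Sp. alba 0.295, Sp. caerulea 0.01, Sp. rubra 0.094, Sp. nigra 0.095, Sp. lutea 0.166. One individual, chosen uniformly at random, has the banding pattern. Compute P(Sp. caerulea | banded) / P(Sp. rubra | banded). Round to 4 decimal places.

By Bayes' rule, posterior ∝ prior × likelihood:
  Sp. viridis: 0.08 × 0.005 = 0.0004
  Sp. alba: 0.33 × 0.295 = 0.09735
  Sp. caerulea: 0.18 × 0.01 = 0.0018
  Sp. rubra: 0.19 × 0.094 = 0.01786
  Sp. nigra: 0.11 × 0.095 = 0.01045
  Sp. lutea: 0.11 × 0.166 = 0.01826
Normalizing constant = 0.14612.
The ratio is 0.0018 / 0.01786 (the normalizer cancels) = 0.1008.

0.1008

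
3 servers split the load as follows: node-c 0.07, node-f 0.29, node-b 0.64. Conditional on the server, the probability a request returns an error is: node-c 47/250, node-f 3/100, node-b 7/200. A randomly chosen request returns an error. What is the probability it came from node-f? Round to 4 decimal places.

0.1966

Compute prior × likelihood for every hypothesis:
  node-c: 0.07 × 0.188 = 0.01316
  node-f: 0.29 × 0.03 = 0.0087
  node-b: 0.64 × 0.035 = 0.0224
Sum = 0.04426.
P(node-f | evidence) = 0.0087 / 0.04426 ≈ 0.1966.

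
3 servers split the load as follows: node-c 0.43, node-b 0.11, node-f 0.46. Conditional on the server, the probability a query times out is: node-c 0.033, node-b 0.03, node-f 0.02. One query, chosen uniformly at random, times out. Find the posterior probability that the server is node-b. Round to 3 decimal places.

Unnormalized posteriors (prior × likelihood):
  node-c: 0.43 × 0.033 = 0.01419
  node-b: 0.11 × 0.03 = 0.0033
  node-f: 0.46 × 0.02 = 0.0092
Total = 0.02669.
P(node-b | evidence) = 0.0033 / 0.02669 ≈ 0.124.

0.124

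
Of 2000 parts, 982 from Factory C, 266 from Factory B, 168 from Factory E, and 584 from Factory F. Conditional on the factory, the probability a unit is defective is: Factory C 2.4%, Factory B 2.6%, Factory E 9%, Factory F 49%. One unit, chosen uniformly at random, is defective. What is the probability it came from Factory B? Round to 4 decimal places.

By Bayes' rule, posterior ∝ prior × likelihood:
  Factory C: 0.491 × 0.024 = 0.011784
  Factory B: 0.133 × 0.026 = 0.003458
  Factory E: 0.084 × 0.09 = 0.00756
  Factory F: 0.292 × 0.49 = 0.14308
Normalizing constant = 0.165882.
P(Factory B | evidence) = 0.003458 / 0.165882 ≈ 0.0208.

0.0208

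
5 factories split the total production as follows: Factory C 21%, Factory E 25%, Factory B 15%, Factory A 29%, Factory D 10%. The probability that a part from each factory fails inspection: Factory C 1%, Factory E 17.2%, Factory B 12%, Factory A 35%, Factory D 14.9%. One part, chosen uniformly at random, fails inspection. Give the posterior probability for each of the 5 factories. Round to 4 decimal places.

Compute prior × likelihood for every hypothesis:
  Factory C: 0.21 × 0.01 = 0.0021
  Factory E: 0.25 × 0.172 = 0.043
  Factory B: 0.15 × 0.12 = 0.018
  Factory A: 0.29 × 0.35 = 0.1015
  Factory D: 0.1 × 0.149 = 0.0149
Normalizing constant = 0.1795.
P(Factory C | nonconforming) = 0.0021/0.1795 ≈ 0.0117
P(Factory E | nonconforming) = 0.043/0.1795 ≈ 0.2396
P(Factory B | nonconforming) = 0.018/0.1795 ≈ 0.1003
P(Factory A | nonconforming) = 0.1015/0.1795 ≈ 0.5655
P(Factory D | nonconforming) = 0.0149/0.1795 ≈ 0.0830
(Check: 0.0117+0.2396+0.1003+0.5655+0.0830 = 1.0001.)

Factory C 0.0117, Factory E 0.2396, Factory B 0.1003, Factory A 0.5655, Factory D 0.0830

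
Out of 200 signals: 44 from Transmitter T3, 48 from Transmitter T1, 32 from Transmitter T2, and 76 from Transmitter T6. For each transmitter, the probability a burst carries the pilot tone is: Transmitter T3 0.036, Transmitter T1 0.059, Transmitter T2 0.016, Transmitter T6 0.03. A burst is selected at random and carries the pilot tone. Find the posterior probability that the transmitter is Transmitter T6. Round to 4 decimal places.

By Bayes' rule, posterior ∝ prior × likelihood:
  Transmitter T3: 0.22 × 0.036 = 0.00792
  Transmitter T1: 0.24 × 0.059 = 0.01416
  Transmitter T2: 0.16 × 0.016 = 0.00256
  Transmitter T6: 0.38 × 0.03 = 0.0114
Normalizing constant = 0.03604.
P(Transmitter T6 | evidence) = 0.0114 / 0.03604 ≈ 0.3163.

0.3163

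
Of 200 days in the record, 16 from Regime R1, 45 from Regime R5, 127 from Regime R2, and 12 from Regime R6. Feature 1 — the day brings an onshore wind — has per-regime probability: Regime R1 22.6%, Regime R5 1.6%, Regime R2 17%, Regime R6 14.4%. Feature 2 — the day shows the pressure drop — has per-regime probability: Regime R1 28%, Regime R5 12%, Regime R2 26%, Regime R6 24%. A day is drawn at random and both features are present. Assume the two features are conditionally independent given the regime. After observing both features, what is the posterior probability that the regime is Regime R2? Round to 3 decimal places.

0.788

Prior × likelihood for each hypothesis:
  Regime R1: 0.08 × 0.226 × 0.28 = 0.0050624
  Regime R5: 0.225 × 0.016 × 0.12 = 0.000432
  Regime R2: 0.635 × 0.17 × 0.26 = 0.028067
  Regime R6: 0.06 × 0.144 × 0.24 = 0.0020736
Normalizing constant = 0.035635.
P(Regime R2 | evidence) = 0.028067 / 0.035635 ≈ 0.788.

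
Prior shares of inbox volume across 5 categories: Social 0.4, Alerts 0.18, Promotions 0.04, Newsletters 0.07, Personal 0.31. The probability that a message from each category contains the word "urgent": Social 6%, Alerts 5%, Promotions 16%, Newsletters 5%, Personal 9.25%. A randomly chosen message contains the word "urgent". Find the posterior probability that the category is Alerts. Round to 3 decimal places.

0.126

Unnormalized posteriors (prior × likelihood):
  Social: 0.4 × 0.06 = 0.024
  Alerts: 0.18 × 0.05 = 0.009
  Promotions: 0.04 × 0.16 = 0.0064
  Newsletters: 0.07 × 0.05 = 0.0035
  Personal: 0.31 × 0.0925 = 0.028675
Sum = 0.071575.
P(Alerts | evidence) = 0.009 / 0.071575 ≈ 0.126.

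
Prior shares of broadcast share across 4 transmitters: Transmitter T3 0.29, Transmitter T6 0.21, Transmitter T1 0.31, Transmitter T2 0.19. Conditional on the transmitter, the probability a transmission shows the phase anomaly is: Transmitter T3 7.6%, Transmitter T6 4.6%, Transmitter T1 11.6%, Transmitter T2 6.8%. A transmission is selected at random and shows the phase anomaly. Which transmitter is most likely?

Transmitter T1

Prior × likelihood for each hypothesis:
  Transmitter T3: 0.29 × 0.076 = 0.02204
  Transmitter T6: 0.21 × 0.046 = 0.00966
  Transmitter T1: 0.31 × 0.116 = 0.03596
  Transmitter T2: 0.19 × 0.068 = 0.01292
Total = 0.08058.
Largest term belongs to Transmitter T1, so Transmitter T1 is most probable.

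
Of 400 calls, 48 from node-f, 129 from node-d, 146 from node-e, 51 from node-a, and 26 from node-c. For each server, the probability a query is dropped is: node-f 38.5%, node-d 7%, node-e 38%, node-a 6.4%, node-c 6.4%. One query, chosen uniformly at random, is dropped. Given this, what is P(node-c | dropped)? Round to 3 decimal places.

By Bayes' rule, posterior ∝ prior × likelihood:
  node-f: 0.12 × 0.385 = 0.0462
  node-d: 0.3225 × 0.07 = 0.022575
  node-e: 0.365 × 0.38 = 0.1387
  node-a: 0.1275 × 0.064 = 0.00816
  node-c: 0.065 × 0.064 = 0.00416
Total = 0.219795.
P(node-c | evidence) = 0.00416 / 0.219795 ≈ 0.019.

0.019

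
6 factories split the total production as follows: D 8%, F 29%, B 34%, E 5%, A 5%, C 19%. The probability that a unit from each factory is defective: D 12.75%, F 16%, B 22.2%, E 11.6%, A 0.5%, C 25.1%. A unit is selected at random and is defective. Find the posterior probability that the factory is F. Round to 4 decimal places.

0.2497

Compute prior × likelihood for every hypothesis:
  D: 0.08 × 0.1275 = 0.0102
  F: 0.29 × 0.16 = 0.0464
  B: 0.34 × 0.222 = 0.07548
  E: 0.05 × 0.116 = 0.0058
  A: 0.05 × 0.005 = 0.00025
  C: 0.19 × 0.251 = 0.04769
Total = 0.18582.
P(F | evidence) = 0.0464 / 0.18582 ≈ 0.2497.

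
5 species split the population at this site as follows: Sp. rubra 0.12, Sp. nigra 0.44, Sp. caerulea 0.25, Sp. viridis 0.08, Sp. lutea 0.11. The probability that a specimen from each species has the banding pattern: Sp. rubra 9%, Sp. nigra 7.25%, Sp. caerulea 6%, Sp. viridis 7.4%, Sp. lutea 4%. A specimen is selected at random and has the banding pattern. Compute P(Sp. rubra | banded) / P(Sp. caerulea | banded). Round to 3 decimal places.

0.720

Compute prior × likelihood for every hypothesis:
  Sp. rubra: 0.12 × 0.09 = 0.0108
  Sp. nigra: 0.44 × 0.0725 = 0.0319
  Sp. caerulea: 0.25 × 0.06 = 0.015
  Sp. viridis: 0.08 × 0.074 = 0.00592
  Sp. lutea: 0.11 × 0.04 = 0.0044
Normalizing constant = 0.06802.
The ratio is 0.0108 / 0.015 (the normalizer cancels) = 0.720.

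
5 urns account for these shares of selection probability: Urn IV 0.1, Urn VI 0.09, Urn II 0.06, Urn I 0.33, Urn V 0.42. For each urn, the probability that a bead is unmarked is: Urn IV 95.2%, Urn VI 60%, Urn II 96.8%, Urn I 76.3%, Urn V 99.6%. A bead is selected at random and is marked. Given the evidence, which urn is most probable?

Urn I

Taking complements, P(marked | each) = Urn IV 0.048, Urn VI 0.4, Urn II 0.032, Urn I 0.237, Urn V 0.004.
Unnormalized posteriors (prior × likelihood):
  Urn IV: 0.1 × 0.048 = 0.0048
  Urn VI: 0.09 × 0.4 = 0.036
  Urn II: 0.06 × 0.032 = 0.00192
  Urn I: 0.33 × 0.237 = 0.07821
  Urn V: 0.42 × 0.004 = 0.00168
Sum = 0.12261.
Largest term belongs to Urn I, so Urn I is most probable.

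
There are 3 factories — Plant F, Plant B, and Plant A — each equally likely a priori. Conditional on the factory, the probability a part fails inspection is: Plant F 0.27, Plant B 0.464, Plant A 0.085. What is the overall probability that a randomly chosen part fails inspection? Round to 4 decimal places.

0.2730

With a uniform prior (1/3 each), posterior ∝ likelihood:
  Plant F: 0.27
  Plant B: 0.464
  Plant A: 0.085
P(nonconforming) = (1/3) × (0.27 + 0.464 + 0.085) = 0.819/3 ≈ 0.2730.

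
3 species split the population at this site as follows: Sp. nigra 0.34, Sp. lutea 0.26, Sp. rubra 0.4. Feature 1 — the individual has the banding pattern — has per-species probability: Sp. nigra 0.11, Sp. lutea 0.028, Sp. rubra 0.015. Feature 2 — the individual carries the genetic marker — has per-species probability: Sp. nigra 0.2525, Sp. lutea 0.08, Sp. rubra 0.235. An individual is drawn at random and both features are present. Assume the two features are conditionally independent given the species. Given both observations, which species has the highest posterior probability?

Compute prior × likelihood for every hypothesis:
  Sp. nigra: 0.34 × 0.11 × 0.2525 = 0.0094435
  Sp. lutea: 0.26 × 0.028 × 0.08 = 0.0005824
  Sp. rubra: 0.4 × 0.015 × 0.235 = 0.00141
Sum = 0.0114359.
Largest term belongs to Sp. nigra, so Sp. nigra is most probable.

Sp. nigra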